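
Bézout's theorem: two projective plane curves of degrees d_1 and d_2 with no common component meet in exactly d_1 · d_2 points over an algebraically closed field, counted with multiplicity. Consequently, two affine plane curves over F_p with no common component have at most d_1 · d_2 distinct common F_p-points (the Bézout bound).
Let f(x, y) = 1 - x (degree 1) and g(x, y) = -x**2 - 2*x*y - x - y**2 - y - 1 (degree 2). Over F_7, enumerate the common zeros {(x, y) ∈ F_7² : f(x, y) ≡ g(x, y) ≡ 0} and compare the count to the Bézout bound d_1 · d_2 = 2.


Common zeros: {(1, 1), (1, 3)}; count = 2; Bézout bound = 2.

deg(f) = 1, deg(g) = 2, so Bézout bound = 2.
Scan x ∈ F_7. For each x, list the y ∈ F_7 with f(x, y) ≡ 0 and those with g(x, y) ≡ 0 (mod 7); the common zeros in that column are the intersection.
  x = 0: f ≡ 0 at y ∈ ∅; g ≡ 0 at y ∈ {2, 4}; common: ∅.
  x = 1: f ≡ 0 at y ∈ {0, 1, 2, 3, 4, 5, 6}; g ≡ 0 at y ∈ {1, 3}; common: {1, 3}.
  x = 2: f ≡ 0 at y ∈ ∅; g ≡ 0 at y ∈ {0, 2}; common: ∅.
  x = 3: f ≡ 0 at y ∈ ∅; g ≡ 0 at y ∈ {1, 6}; common: ∅.
  x = 4: f ≡ 0 at y ∈ ∅; g ≡ 0 at y ∈ {0, 5}; common: ∅.
  x = 5: f ≡ 0 at y ∈ ∅; g ≡ 0 at y ∈ {4, 6}; common: ∅.
  x = 6: f ≡ 0 at y ∈ ∅; g ≡ 0 at y ∈ {3, 5}; common: ∅.
Collecting: common zeros = {(1, 1), (1, 3)}, so the count is 2.
Comparison with the Bézout bound: 2 ≤ 2 = deg(f)·deg(g), as expected for curves with no common component (the bound is attained).


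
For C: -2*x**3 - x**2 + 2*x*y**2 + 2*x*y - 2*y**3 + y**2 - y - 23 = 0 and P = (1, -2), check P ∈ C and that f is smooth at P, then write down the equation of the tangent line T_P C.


Tangent line at P: -4*x - 35*y - 66 = 0.

Step 1: f(1, -2) = 0, so P lies on C.
Step 2: partial derivatives
  f_x(x, y) = -6*x**2 - 2*x + 2*y**2 + 2*y, f_y(x, y) = 4*x*y + 2*x - 6*y**2 + 2*y - 1.
  f_x(P) = -4, f_y(P) = -35 (gradient nonzero, so P is smooth).
Step 3: tangent line at P: -4·(x − 1) + -35·(y − -2) = 0.
Expanding: -4*x - 35*y - 66 = 0.


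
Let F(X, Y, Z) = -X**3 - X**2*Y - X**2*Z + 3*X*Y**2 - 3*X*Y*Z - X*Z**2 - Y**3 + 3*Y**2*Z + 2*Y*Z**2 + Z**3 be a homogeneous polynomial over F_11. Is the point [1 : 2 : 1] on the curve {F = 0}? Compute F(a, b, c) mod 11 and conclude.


F(1,2,1) ≡ 10 (mod 11); P is NOT on the curve.

Evaluate F(1, 2, 1) term-by-term (mod 11).
  -X**3 ↦ -1·1·1·1 = -1
  -X**2*Y ↦ -1·1·2·1 = -2
  -X**2*Z ↦ -1·1·1·1 = -1
  3*X*Y**2 ↦ 3·1·4·1 = 12
  -3*X*Y*Z ↦ -3·1·2·1 = -6
  -X*Z**2 ↦ -1·1·1·1 = -1
  -Y**3 ↦ -1·1·8·1 = -8
  3*Y**2*Z ↦ 3·1·4·1 = 12
  2*Y*Z**2 ↦ 2·1·2·1 = 4
  Z**3 ↦ 1·1·1·1 = 1
Sum: F(1, 2, 1) = (-1) + (-2) + (-1) + (12) + (-6) + (-1) + (-8) + (12) + (4) + (1) = 10.
Reducing mod 11: 10 ≡ 10 (mod 11).
Since F(a, b, c) ≡ 10 ≠ 0 (mod 11), P does NOT lie on the curve.


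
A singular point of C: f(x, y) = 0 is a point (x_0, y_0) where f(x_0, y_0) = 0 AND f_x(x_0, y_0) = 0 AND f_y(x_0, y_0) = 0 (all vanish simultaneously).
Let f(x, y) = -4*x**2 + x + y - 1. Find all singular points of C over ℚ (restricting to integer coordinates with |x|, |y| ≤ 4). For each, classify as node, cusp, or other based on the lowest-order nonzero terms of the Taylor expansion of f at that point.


No singular points in the scanned grid; C is smooth there.

Compute partial derivatives:
  f_x = 1 - 8*x.
  f_y = 1.
f_y = 1 is a nonzero constant, so f_y never vanishes: no point (x, y) can satisfy f = f_x = f_y = 0. In particular no (x, y) ∈ {−4, ..., 4}² is singular; the curve is smooth.


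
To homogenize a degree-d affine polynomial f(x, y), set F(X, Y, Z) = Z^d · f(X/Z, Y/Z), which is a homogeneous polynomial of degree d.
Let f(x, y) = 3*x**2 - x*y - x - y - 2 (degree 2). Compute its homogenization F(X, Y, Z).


F(X, Y, Z) = 3*X**2 - X*Y - X*Z - Y*Z - 2*Z**2

deg(f) = 2.
Substitute x = X/Z, y = Y/Z into f, then multiply by Z^2.
  monomial 3·x^2·y^0 ↦ 3·X^2·Y^0·Z^0.
  monomial -1·x^1·y^1 ↦ -1·X^1·Y^1·Z^0.
  monomial -1·x^1·y^0 ↦ -1·X^1·Y^0·Z^1.
  monomial -1·x^0·y^1 ↦ -1·X^0·Y^1·Z^1.
  monomial -2·x^0·y^0 ↦ -2·X^0·Y^0·Z^2.
Collecting: F(X, Y, Z) = 3*X**2 - X*Y - X*Z - Y*Z - 2*Z**2.


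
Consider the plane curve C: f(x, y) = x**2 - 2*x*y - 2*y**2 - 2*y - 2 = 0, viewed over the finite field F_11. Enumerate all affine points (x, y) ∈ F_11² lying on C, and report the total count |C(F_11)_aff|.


Affine F_11-points: {(4, 7), (4, 10), (5, 6), (5, 10), (7, 6), (7, 8), (9, 4), (9, 8), (10, 4), (10, 7)}; count = 10.

For each of the 121 pairs (x, y) ∈ F_11², evaluate f(x, y) mod 11. Record the zeros.
  x = 0: [0↦9, 1↦5, 2↦8, 3↦7, 4↦2, 5↦4, 6↦2, 7↦7, 8↦8, 9↦5, 10↦9]  zeros at y ∈ ∅
  x = 1: [0↦10, 1↦4, 2↦5, 3↦2, 4↦6, 5↦6, 6↦2, 7↦5, 8↦4, 9↦10, 10↦1]  zeros at y ∈ ∅
  x = 2: [0↦2, 1↦5, 2↦4, 3↦10, 4↦1, 5↦10, 6↦4, 7↦5, 8↦2, 9↦6, 10↦6]  zeros at y ∈ ∅
  x = 3: [0↦7, 1↦8, 2↦5, 3↦9, 4↦9, 5↦5, 6↦8, 7↦7, 8↦2, 9↦4, 10↦2]  zeros at y ∈ ∅
  x = 4: [0↦3, 1↦2, 2↦8, 3↦10, 4↦8, 5↦2, 6↦3, 7↦0, 8↦4, 9↦4, 10↦0]  zeros at y ∈ {7, 10}
  x = 5: [0↦1, 1↦9, 2↦2, 3↦2, 4↦9, 5↦1, 6↦0, 7↦6, 8↦8, 9↦6, 10↦0]  zeros at y ∈ {6, 10}
  x = 6: [0↦1, 1↦7, 2↦9, 3↦7, 4↦1, 5↦2, 6↦10, 7↦3, 8↦3, 9↦10, 10↦2]  zeros at y ∈ ∅
  x = 7: [0↦3, 1↦7, 2↦7, 3↦3, 4↦6, 5↦5, 6↦0, 7↦2, 8↦0, 9↦5, 10↦6]  zeros at y ∈ {6, 8}
  x = 8: [0↦7, 1↦9, 2↦7, 3↦1, 4↦2, 5↦10, 6↦3, 7↦3, 8↦10, 9↦2, 10↦1]  zeros at y ∈ ∅
  x = 9: [0↦2, 1↦2, 2↦9, 3↦1, 4↦0, 5↦6, 6↦8, 7↦6, 8↦0, 9↦1, 10↦9]  zeros at y ∈ {4, 8}
  x = 10: [0↦10, 1↦8, 2↦2, 3↦3, 4↦0, 5↦4, 6↦4, 7↦0, 8↦3, 9↦2, 10↦8]  zeros at y ∈ {4, 7}
Collecting zeros: affine points = {(4, 7), (4, 10), (5, 6), (5, 10), (7, 6), (7, 8), (9, 4), (9, 8), (10, 4), (10, 7)}.
Total count |C(F_11)_aff| = 10.


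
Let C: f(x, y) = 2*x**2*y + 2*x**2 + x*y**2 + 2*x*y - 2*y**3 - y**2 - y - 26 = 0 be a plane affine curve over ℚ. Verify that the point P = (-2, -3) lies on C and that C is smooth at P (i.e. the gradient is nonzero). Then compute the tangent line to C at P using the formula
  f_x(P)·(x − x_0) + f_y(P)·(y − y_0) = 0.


Tangent line at P: 19*x - 33*y - 61 = 0.

Step 1: f(-2, -3) = 0, so P lies on C.
Step 2: partial derivatives
  f_x(x, y) = 4*x*y + 4*x + y**2 + 2*y, f_y(x, y) = 2*x**2 + 2*x*y + 2*x - 6*y**2 - 2*y - 1.
  f_x(P) = 19, f_y(P) = -33 (gradient nonzero, so P is smooth).
Step 3: tangent line at P: 19·(x − -2) + -33·(y − -3) = 0.
Expanding: 19*x - 33*y - 61 = 0.


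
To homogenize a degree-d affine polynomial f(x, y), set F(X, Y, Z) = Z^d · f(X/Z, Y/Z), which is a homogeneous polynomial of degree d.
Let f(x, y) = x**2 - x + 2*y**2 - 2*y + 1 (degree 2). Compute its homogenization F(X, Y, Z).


F(X, Y, Z) = X**2 - X*Z + 2*Y**2 - 2*Y*Z + Z**2

deg(f) = 2.
Substitute x = X/Z, y = Y/Z into f, then multiply by Z^2.
  monomial 1·x^2·y^0 ↦ 1·X^2·Y^0·Z^0.
  monomial -1·x^1·y^0 ↦ -1·X^1·Y^0·Z^1.
  monomial 2·x^0·y^2 ↦ 2·X^0·Y^2·Z^0.
  monomial -2·x^0·y^1 ↦ -2·X^0·Y^1·Z^1.
  monomial 1·x^0·y^0 ↦ 1·X^0·Y^0·Z^2.
Collecting: F(X, Y, Z) = X**2 - X*Z + 2*Y**2 - 2*Y*Z + Z**2.


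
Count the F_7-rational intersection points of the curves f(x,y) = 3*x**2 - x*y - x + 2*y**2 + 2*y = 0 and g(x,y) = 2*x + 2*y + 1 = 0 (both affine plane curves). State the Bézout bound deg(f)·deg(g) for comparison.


Common zeros: {(5, 5)}; count = 1; Bézout bound = 2.

deg(f) = 2, deg(g) = 1, so Bézout bound = 2.
Scan x ∈ F_7. For each x, list the y ∈ F_7 with f(x, y) ≡ 0 and those with g(x, y) ≡ 0 (mod 7); the common zeros in that column are the intersection.
  x = 0: f ≡ 0 at y ∈ {0, 6}; g ≡ 0 at y ∈ {3}; common: ∅.
  x = 1: f ≡ 0 at y ∈ ∅; g ≡ 0 at y ∈ {2}; common: ∅.
  x = 2: f ≡ 0 at y ∈ {3, 4}; g ≡ 0 at y ∈ {1}; common: ∅.
  x = 3: f ≡ 0 at y ∈ ∅; g ≡ 0 at y ∈ {0}; common: ∅.
  x = 4: f ≡ 0 at y ∈ {3, 5}; g ≡ 0 at y ∈ {6}; common: ∅.
  x = 5: f ≡ 0 at y ∈ {0, 5}; g ≡ 0 at y ∈ {5}; common: {5}.
  x = 6: f ≡ 0 at y ∈ ∅; g ≡ 0 at y ∈ {4}; common: ∅.
Collecting: common zeros = {(5, 5)}, so the count is 1.
Comparison with the Bézout bound: 1 ≤ 2 = deg(f)·deg(g), as expected for curves with no common component (the affine F_7-count falls short of the bound because intersections may lie at infinity, over extension fields, or carry multiplicity).


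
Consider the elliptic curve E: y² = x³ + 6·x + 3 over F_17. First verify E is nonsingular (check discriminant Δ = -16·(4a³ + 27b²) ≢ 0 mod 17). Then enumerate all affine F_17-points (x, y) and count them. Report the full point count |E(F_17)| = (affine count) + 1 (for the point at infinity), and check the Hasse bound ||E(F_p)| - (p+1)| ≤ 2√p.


Affine points = {(6, 0), (8, 6), (8, 11), (9, 2), (9, 15), (10, 3), (10, 14), (12, 1), (12, 16), (13, 0), (14, 3), (14, 14), (15, 0), (16, 8), (16, 9)}; affine count = 15; |E(F_17)| = 16.

Discriminant check: Δ ∝ 4a³ + 27b² = 4·6³ + 27·3² = 4·216 + 27·9 ≡ 2 (mod 17). Nonzero ⇒ E is nonsingular.
For each x ∈ F_17, compute rhs = x³ + 6·x + 3 mod 17, then count y ∈ F_17 with y² ≡ rhs.
  x = 0: rhs = 3, matching y values: none (0 points).
  x = 1: rhs = 10, matching y values: none (0 points).
  x = 2: rhs = 6, matching y values: none (0 points).
  x = 3: rhs = 14, matching y values: none (0 points).
  x = 4: rhs = 6, matching y values: none (0 points).
  x = 5: rhs = 5, matching y values: none (0 points).
  x = 6: rhs = 0, matching y values: 0 (1 points).
  x = 7: rhs = 14, matching y values: none (0 points).
  x = 8: rhs = 2, matching y values: 6, 11 (2 points).
  x = 9: rhs = 4, matching y values: 2, 15 (2 points).
  x = 10: rhs = 9, matching y values: 3, 14 (2 points).
  x = 11: rhs = 6, matching y values: none (0 points).
  x = 12: rhs = 1, matching y values: 1, 16 (2 points).
  x = 13: rhs = 0, matching y values: 0 (1 points).
  x = 14: rhs = 9, matching y values: 3, 14 (2 points).
  x = 15: rhs = 0, matching y values: 0 (1 points).
  x = 16: rhs = 13, matching y values: 8, 9 (2 points).
Total affine count: 15.
Full point count |E(F_17)| = 15 + 1 = 16.
Hasse bound: |16 − (17+1)| = |-2| = 2 ≤ 2√17 ≈ 8.2462 ✓.


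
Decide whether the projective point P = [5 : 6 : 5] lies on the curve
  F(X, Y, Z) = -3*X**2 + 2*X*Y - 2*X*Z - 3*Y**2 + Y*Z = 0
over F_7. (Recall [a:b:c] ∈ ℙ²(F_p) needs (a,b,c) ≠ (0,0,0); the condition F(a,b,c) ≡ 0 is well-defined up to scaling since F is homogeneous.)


F(5,6,5) ≡ 4 (mod 7); P is NOT on the curve.

Evaluate F(5, 6, 5) term-by-term (mod 7).
  -3*X**2 ↦ -3·25·1·1 = -75
  2*X*Y ↦ 2·5·6·1 = 60
  -2*X*Z ↦ -2·5·1·5 = -50
  -3*Y**2 ↦ -3·1·36·1 = -108
  Y*Z ↦ 1·1·6·5 = 30
Sum: F(5, 6, 5) = (-75) + (60) + (-50) + (-108) + (30) = -143.
Reducing mod 7: -143 ≡ 4 (mod 7).
Since F(a, b, c) ≡ 4 ≠ 0 (mod 7), P does NOT lie on the curve.


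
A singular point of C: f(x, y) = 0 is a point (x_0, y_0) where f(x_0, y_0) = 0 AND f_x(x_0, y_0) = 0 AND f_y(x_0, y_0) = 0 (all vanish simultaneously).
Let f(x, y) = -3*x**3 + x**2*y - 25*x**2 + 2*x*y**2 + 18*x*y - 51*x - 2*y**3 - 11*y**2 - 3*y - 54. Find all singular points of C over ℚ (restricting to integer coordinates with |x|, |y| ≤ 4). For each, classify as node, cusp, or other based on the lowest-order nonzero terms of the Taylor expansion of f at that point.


Singular points: {(-3, -3)}; classification: node.

Compute partial derivatives:
  f_x = -9*x**2 + 2*x*y - 50*x + 2*y**2 + 18*y - 51.
  f_y = x**2 + 4*x*y + 18*x - 6*y**2 - 22*y - 3.
Scan x_0 ∈ {−4, ..., 4}. For each x_0, f_y(x_0, y) is a polynomial in y; find its integer roots y ∈ {−4, ..., 4}, then test f_x and f at those candidates.
  x = -4: f_y(-4, y) = -6*y**2 - 38*y - 59; no integer root y with |y| ≤ 4.
  x = -3: f_y(-3, y) = -6*y**2 - 34*y - 48; vanishes at y ∈ {-3}. (-3, -3): f_x = 0, f = 0 — SINGULAR.
  x = -2: f_y(-2, y) = -6*y**2 - 30*y - 35; no integer root y with |y| ≤ 4.
  x = -1: f_y(-1, y) = -6*y**2 - 26*y - 20; vanishes at y ∈ {-1}. (-1, -1): f_x = -24 ≠ 0.
  x = 0: f_y(0, y) = -6*y**2 - 22*y - 3; no integer root y with |y| ≤ 4.
  x = 1: f_y(1, y) = -6*y**2 - 18*y + 16; no integer root y with |y| ≤ 4.
  x = 2: f_y(2, y) = -6*y**2 - 14*y + 37; no integer root y with |y| ≤ 4.
  x = 3: f_y(3, y) = -6*y**2 - 10*y + 60; no integer root y with |y| ≤ 4.
  x = 4: f_y(4, y) = -6*y**2 - 6*y + 85; no integer root y with |y| ≤ 4.
Only singular point on the grid: (-3, -3).
Classify: substitute x = -3 + u, y = -3 + v and expand: f = -3*u**3 + u**2*v - u**2 + 2*u*v**2 - 2*v**3 + v**2.
No constant or linear terms (consistent with a singular point). Quadratic part: -u**2 + v**2. Cubic part: -3*u**3 + u**2*v + 2*u*v**2 - 2*v**3.
The quadratic part v**2 - u**2 = (v − u)(v + u) splits into two distinct linear factors, so there are two distinct tangent lines y − -3 = ±(x − -3) — this is a node (ordinary double point).
Classification: node.


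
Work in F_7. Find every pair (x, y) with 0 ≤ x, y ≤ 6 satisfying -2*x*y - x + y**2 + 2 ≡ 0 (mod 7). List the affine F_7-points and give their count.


Affine F_7-points: {(1, 1), (2, 0), (2, 4), (4, 2), (4, 6), (5, 5)}; count = 6.

For each of the 49 pairs (x, y) ∈ F_7², evaluate f(x, y) mod 7. Record the zeros.
  x = 0: [0↦2, 1↦3, 2↦6, 3↦4, 4↦4, 5↦6, 6↦3]  zeros at y ∈ ∅
  x = 1: [0↦1, 1↦0, 2↦1, 3↦4, 4↦2, 5↦2, 6↦4]  zeros at y ∈ {1}
  x = 2: [0↦0, 1↦4, 2↦3, 3↦4, 4↦0, 5↦5, 6↦5]  zeros at y ∈ {0, 4}
  x = 3: [0↦6, 1↦1, 2↦5, 3↦4, 4↦5, 5↦1, 6↦6]  zeros at y ∈ ∅
  x = 4: [0↦5, 1↦5, 2↦0, 3↦4, 4↦3, 5↦4, 6↦0]  zeros at y ∈ {2, 6}
  x = 5: [0↦4, 1↦2, 2↦2, 3↦4, 4↦1, 5↦0, 6↦1]  zeros at y ∈ {5}
  x = 6: [0↦3, 1↦6, 2↦4, 3↦4, 4↦6, 5↦3, 6↦2]  zeros at y ∈ ∅
Collecting zeros: affine points = {(1, 1), (2, 0), (2, 4), (4, 2), (4, 6), (5, 5)}.
Total count |C(F_7)_aff| = 6.


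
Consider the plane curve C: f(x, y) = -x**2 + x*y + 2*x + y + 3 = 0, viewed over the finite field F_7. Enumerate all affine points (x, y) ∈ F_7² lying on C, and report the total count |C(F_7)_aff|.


Affine F_7-points: {(0, 4), (1, 5), (2, 6), (3, 0), (4, 1), (5, 2), (6, 0), (6, 1), (6, 2), (6, 3), (6, 4), (6, 5), (6, 6)}; count = 13.

For each of the 49 pairs (x, y) ∈ F_7², evaluate f(x, y) mod 7. Record the zeros.
  x = 0: [0↦3, 1↦4, 2↦5, 3↦6, 4↦0, 5↦1, 6↦2]  zeros at y ∈ {4}
  x = 1: [0↦4, 1↦6, 2↦1, 3↦3, 4↦5, 5↦0, 6↦2]  zeros at y ∈ {5}
  x = 2: [0↦3, 1↦6, 2↦2, 3↦5, 4↦1, 5↦4, 6↦0]  zeros at y ∈ {6}
  x = 3: [0↦0, 1↦4, 2↦1, 3↦5, 4↦2, 5↦6, 6↦3]  zeros at y ∈ {0}
  x = 4: [0↦2, 1↦0, 2↦5, 3↦3, 4↦1, 5↦6, 6↦4]  zeros at y ∈ {1}
  x = 5: [0↦2, 1↦1, 2↦0, 3↦6, 4↦5, 5↦4, 6↦3]  zeros at y ∈ {2}
  x = 6: [0↦0, 1↦0, 2↦0, 3↦0, 4↦0, 5↦0, 6↦0]  zeros at y ∈ {0, 1, 2, 3, 4, 5, 6}
Collecting zeros: affine points = {(0, 4), (1, 5), (2, 6), (3, 0), (4, 1), (5, 2), (6, 0), (6, 1), (6, 2), (6, 3), (6, 4), (6, 5), (6, 6)}.
Total count |C(F_7)_aff| = 13.


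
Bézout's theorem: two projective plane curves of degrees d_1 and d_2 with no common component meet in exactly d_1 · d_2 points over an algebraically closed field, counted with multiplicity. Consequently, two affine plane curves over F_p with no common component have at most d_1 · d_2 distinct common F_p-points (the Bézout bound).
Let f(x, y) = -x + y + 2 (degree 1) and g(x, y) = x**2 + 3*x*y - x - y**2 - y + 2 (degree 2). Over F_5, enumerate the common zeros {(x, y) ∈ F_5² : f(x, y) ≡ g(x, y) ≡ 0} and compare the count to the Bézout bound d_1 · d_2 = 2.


Common zeros: {(0, 3), (3, 1)}; count = 2; Bézout bound = 2.

deg(f) = 1, deg(g) = 2, so Bézout bound = 2.
Scan x ∈ F_5. For each x, list the y ∈ F_5 with f(x, y) ≡ 0 and those with g(x, y) ≡ 0 (mod 5); the common zeros in that column are the intersection.
  x = 0: f ≡ 0 at y ∈ {3}; g ≡ 0 at y ∈ {1, 3}; common: {3}.
  x = 1: f ≡ 0 at y ∈ {4}; g ≡ 0 at y ∈ ∅; common: ∅.
  x = 2: f ≡ 0 at y ∈ {0}; g ≡ 0 at y ∈ {2, 3}; common: ∅.
  x = 3: f ≡ 0 at y ∈ {1}; g ≡ 0 at y ∈ {1, 2}; common: {1}.
  x = 4: f ≡ 0 at y ∈ {2}; g ≡ 0 at y ∈ ∅; common: ∅.
Collecting: common zeros = {(0, 3), (3, 1)}, so the count is 2.
Comparison with the Bézout bound: 2 ≤ 2 = deg(f)·deg(g), as expected for curves with no common component (the bound is attained).


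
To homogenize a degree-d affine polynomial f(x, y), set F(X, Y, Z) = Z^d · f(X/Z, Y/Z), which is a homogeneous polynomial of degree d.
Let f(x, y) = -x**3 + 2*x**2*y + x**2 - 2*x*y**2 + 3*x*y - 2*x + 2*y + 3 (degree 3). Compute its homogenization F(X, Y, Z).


F(X, Y, Z) = -X**3 + 2*X**2*Y + X**2*Z - 2*X*Y**2 + 3*X*Y*Z - 2*X*Z**2 + 2*Y*Z**2 + 3*Z**3

deg(f) = 3.
Substitute x = X/Z, y = Y/Z into f, then multiply by Z^3.
  monomial -1·x^3·y^0 ↦ -1·X^3·Y^0·Z^0.
  monomial 2·x^2·y^1 ↦ 2·X^2·Y^1·Z^0.
  monomial 1·x^2·y^0 ↦ 1·X^2·Y^0·Z^1.
  monomial -2·x^1·y^2 ↦ -2·X^1·Y^2·Z^0.
  monomial 3·x^1·y^1 ↦ 3·X^1·Y^1·Z^1.
  monomial -2·x^1·y^0 ↦ -2·X^1·Y^0·Z^2.
  monomial 2·x^0·y^1 ↦ 2·X^0·Y^1·Z^2.
  monomial 3·x^0·y^0 ↦ 3·X^0·Y^0·Z^3.
Collecting: F(X, Y, Z) = -X**3 + 2*X**2*Y + X**2*Z - 2*X*Y**2 + 3*X*Y*Z - 2*X*Z**2 + 2*Y*Z**2 + 3*Z**3.


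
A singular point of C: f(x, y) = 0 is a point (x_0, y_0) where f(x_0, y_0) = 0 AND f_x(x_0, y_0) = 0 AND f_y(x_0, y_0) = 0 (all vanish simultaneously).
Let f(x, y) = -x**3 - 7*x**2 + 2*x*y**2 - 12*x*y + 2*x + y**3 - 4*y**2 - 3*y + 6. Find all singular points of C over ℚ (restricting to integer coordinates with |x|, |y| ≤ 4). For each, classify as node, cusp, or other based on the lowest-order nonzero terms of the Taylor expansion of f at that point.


Singular points: {(-2, 3)}; classification: node.

Compute partial derivatives:
  f_x = -3*x**2 - 14*x + 2*y**2 - 12*y + 2.
  f_y = 4*x*y - 12*x + 3*y**2 - 8*y - 3.
Scan x_0 ∈ {−4, ..., 4}. For each x_0, f_y(x_0, y) is a polynomial in y; find its integer roots y ∈ {−4, ..., 4}, then test f_x and f at those candidates.
  x = -4: f_y(-4, y) = 3*y**2 - 24*y + 45; vanishes at y ∈ {3}. (-4, 3): f_x = -8 ≠ 0.
  x = -3: f_y(-3, y) = 3*y**2 - 20*y + 33; vanishes at y ∈ {3}. (-3, 3): f_x = -1 ≠ 0.
  x = -2: f_y(-2, y) = 3*y**2 - 16*y + 21; vanishes at y ∈ {3}. (-2, 3): f_x = 0, f = 0 — SINGULAR.
  x = -1: f_y(-1, y) = 3*y**2 - 12*y + 9; vanishes at y ∈ {1, 3}. (-1, 1): f_x = 3 ≠ 0; (-1, 3): f_x = -5 ≠ 0.
  x = 0: f_y(0, y) = 3*y**2 - 8*y - 3; vanishes at y ∈ {3}. (0, 3): f_x = -16 ≠ 0.
  x = 1: f_y(1, y) = 3*y**2 - 4*y - 15; vanishes at y ∈ {3}. (1, 3): f_x = -33 ≠ 0.
  x = 2: f_y(2, y) = 3*y**2 - 27; vanishes at y ∈ {-3, 3}. (2, -3): f_x = 16 ≠ 0; (2, 3): f_x = -56 ≠ 0.
  x = 3: f_y(3, y) = 3*y**2 + 4*y - 39; vanishes at y ∈ {3}. (3, 3): f_x = -85 ≠ 0.
  x = 4: f_y(4, y) = 3*y**2 + 8*y - 51; vanishes at y ∈ {3}. (4, 3): f_x = -120 ≠ 0.
Only singular point on the grid: (-2, 3).
Classify: substitute x = -2 + u, y = 3 + v and expand: f = -u**3 - u**2 + 2*u*v**2 + v**3 + v**2.
No constant or linear terms (consistent with a singular point). Quadratic part: -u**2 + v**2. Cubic part: -u**3 + 2*u*v**2 + v**3.
The quadratic part v**2 - u**2 = (v − u)(v + u) splits into two distinct linear factors, so there are two distinct tangent lines y − 3 = ±(x − -2) — this is a node (ordinary double point).
Classification: node.


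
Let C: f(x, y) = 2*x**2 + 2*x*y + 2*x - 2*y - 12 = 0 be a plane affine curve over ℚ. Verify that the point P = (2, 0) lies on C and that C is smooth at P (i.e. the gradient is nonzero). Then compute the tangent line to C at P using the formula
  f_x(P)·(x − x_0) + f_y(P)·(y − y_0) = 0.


Tangent line at P: 10*x + 2*y - 20 = 0.

Step 1: f(2, 0) = 0, so P lies on C.
Step 2: partial derivatives
  f_x(x, y) = 4*x + 2*y + 2, f_y(x, y) = 2*x - 2.
  f_x(P) = 10, f_y(P) = 2 (gradient nonzero, so P is smooth).
Step 3: tangent line at P: 10·(x − 2) + 2·(y − 0) = 0.
Expanding: 10*x + 2*y - 20 = 0.


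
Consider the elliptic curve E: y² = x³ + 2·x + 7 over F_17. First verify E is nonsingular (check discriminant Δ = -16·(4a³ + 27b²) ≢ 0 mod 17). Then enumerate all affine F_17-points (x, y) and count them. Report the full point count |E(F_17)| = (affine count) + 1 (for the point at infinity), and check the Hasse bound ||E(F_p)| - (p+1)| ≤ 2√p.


Affine points = {(2, 6), (2, 11), (8, 5), (8, 12), (11, 0), (12, 5), (12, 12), (14, 5), (14, 12), (16, 2), (16, 15)}; affine count = 11; |E(F_17)| = 12.

Discriminant check: Δ ∝ 4a³ + 27b² = 4·2³ + 27·7² = 4·8 + 27·49 ≡ 12 (mod 17). Nonzero ⇒ E is nonsingular.
For each x ∈ F_17, compute rhs = x³ + 2·x + 7 mod 17, then count y ∈ F_17 with y² ≡ rhs.
  x = 0: rhs = 7, matching y values: none (0 points).
  x = 1: rhs = 10, matching y values: none (0 points).
  x = 2: rhs = 2, matching y values: 6, 11 (2 points).
  x = 3: rhs = 6, matching y values: none (0 points).
  x = 4: rhs = 11, matching y values: none (0 points).
  x = 5: rhs = 6, matching y values: none (0 points).
  x = 6: rhs = 14, matching y values: none (0 points).
  x = 7: rhs = 7, matching y values: none (0 points).
  x = 8: rhs = 8, matching y values: 5, 12 (2 points).
  x = 9: rhs = 6, matching y values: none (0 points).
  x = 10: rhs = 7, matching y values: none (0 points).
  x = 11: rhs = 0, matching y values: 0 (1 points).
  x = 12: rhs = 8, matching y values: 5, 12 (2 points).
  x = 13: rhs = 3, matching y values: none (0 points).
  x = 14: rhs = 8, matching y values: 5, 12 (2 points).
  x = 15: rhs = 12, matching y values: none (0 points).
  x = 16: rhs = 4, matching y values: 2, 15 (2 points).
Total affine count: 11.
Full point count |E(F_17)| = 11 + 1 = 12.
Hasse bound: |12 − (17+1)| = |-6| = 6 ≤ 2√17 ≈ 8.2462 ✓.


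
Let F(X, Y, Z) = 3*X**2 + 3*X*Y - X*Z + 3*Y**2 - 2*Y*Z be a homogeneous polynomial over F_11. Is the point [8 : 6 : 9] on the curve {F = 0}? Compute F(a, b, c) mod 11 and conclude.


F(8,6,9) ≡ 0 (mod 11); P is on the curve.

Evaluate F(8, 6, 9) term-by-term (mod 11).
  3*X**2 ↦ 3·64·1·1 = 192
  3*X*Y ↦ 3·8·6·1 = 144
  -X*Z ↦ -1·8·1·9 = -72
  3*Y**2 ↦ 3·1·36·1 = 108
  -2*Y*Z ↦ -2·1·6·9 = -108
Sum: F(8, 6, 9) = (192) + (144) + (-72) + (108) + (-108) = 264.
Reducing mod 11: 264 ≡ 0 (mod 11).
Since F(a, b, c) ≡ 0 (mod 11), P lies on the curve.


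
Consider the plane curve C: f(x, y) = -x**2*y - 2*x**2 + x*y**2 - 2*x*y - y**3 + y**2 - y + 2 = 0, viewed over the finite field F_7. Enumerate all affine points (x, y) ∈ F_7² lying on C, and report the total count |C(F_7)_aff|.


Affine F_7-points: {(1, 0), (1, 3), (1, 6), (2, 6), (5, 5), (6, 0)}; count = 6.

For each of the 49 pairs (x, y) ∈ F_7², evaluate f(x, y) mod 7. Record the zeros.
  x = 0: [0↦2, 1↦1, 2↦3, 3↦2, 4↦6, 5↦2, 6↦5]  zeros at y ∈ ∅
  x = 1: [0↦0, 1↦4, 2↦6, 3↦0, 4↦1, 5↦3, 6↦0]  zeros at y ∈ {0, 3, 6}
  x = 2: [0↦1, 1↦1, 2↦1, 3↦2, 4↦5, 5↦4, 6↦0]  zeros at y ∈ {6}
  x = 3: [0↦5, 1↦6, 2↦2, 3↦1, 4↦4, 5↦5, 6↦5]  zeros at y ∈ ∅
  x = 4: [0↦5, 1↦5, 2↦2, 3↦4, 4↦5, 5↦6, 6↦1]  zeros at y ∈ ∅
  x = 5: [0↦1, 1↦5, 2↦1, 3↦4, 4↦1, 5↦0, 6↦2]  zeros at y ∈ {5}
  x = 6: [0↦0, 1↦6, 2↦6, 3↦1, 4↦6, 5↦1, 6↦1]  zeros at y ∈ {0}
Collecting zeros: affine points = {(1, 0), (1, 3), (1, 6), (2, 6), (5, 5), (6, 0)}.
Total count |C(F_7)_aff| = 6.


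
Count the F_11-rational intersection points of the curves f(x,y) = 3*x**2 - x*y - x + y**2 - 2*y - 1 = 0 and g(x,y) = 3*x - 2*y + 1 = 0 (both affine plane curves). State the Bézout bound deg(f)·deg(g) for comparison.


Common zeros: {(5, 8), (9, 3)}; count = 2; Bézout bound = 2.

deg(f) = 2, deg(g) = 1, so Bézout bound = 2.
Scan x ∈ F_11. For each x, list the y ∈ F_11 with f(x, y) ≡ 0 and those with g(x, y) ≡ 0 (mod 11); the common zeros in that column are the intersection.
  x = 0: f ≡ 0 at y ∈ ∅; g ≡ 0 at y ∈ {6}; common: ∅.
  x = 1: f ≡ 0 at y ∈ {5, 9}; g ≡ 0 at y ∈ {2}; common: ∅.
  x = 2: f ≡ 0 at y ∈ ∅; g ≡ 0 at y ∈ {9}; common: ∅.
  x = 3: f ≡ 0 at y ∈ ∅; g ≡ 0 at y ∈ {5}; common: ∅.
  x = 4: f ≡ 0 at y ∈ ∅; g ≡ 0 at y ∈ {1}; common: ∅.
  x = 5: f ≡ 0 at y ∈ {8, 10}; g ≡ 0 at y ∈ {8}; common: {8}.
  x = 6: f ≡ 0 at y ∈ {9, 10}; g ≡ 0 at y ∈ {4}; common: ∅.
  x = 7: f ≡ 0 at y ∈ {3, 6}; g ≡ 0 at y ∈ {0}; common: ∅.
  x = 8: f ≡ 0 at y ∈ ∅; g ≡ 0 at y ∈ {7}; common: ∅.
  x = 9: f ≡ 0 at y ∈ {3, 8}; g ≡ 0 at y ∈ {3}; common: {3}.
  x = 10: f ≡ 0 at y ∈ {6}; g ≡ 0 at y ∈ {10}; common: ∅.
Collecting: common zeros = {(5, 8), (9, 3)}, so the count is 2.
Comparison with the Bézout bound: 2 ≤ 2 = deg(f)·deg(g), as expected for curves with no common component (the bound is attained).


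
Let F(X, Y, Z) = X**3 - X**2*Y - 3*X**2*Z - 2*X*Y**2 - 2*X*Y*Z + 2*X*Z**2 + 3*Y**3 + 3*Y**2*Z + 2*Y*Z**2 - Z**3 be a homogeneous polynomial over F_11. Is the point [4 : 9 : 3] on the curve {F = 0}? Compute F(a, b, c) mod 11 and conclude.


F(4,9,3) ≡ 0 (mod 11); P is on the curve.

Evaluate F(4, 9, 3) term-by-term (mod 11).
  X**3 ↦ 1·64·1·1 = 64
  -X**2*Y ↦ -1·16·9·1 = -144
  -3*X**2*Z ↦ -3·16·1·3 = -144
  -2*X*Y**2 ↦ -2·4·81·1 = -648
  -2*X*Y*Z ↦ -2·4·9·3 = -216
  2*X*Z**2 ↦ 2·4·1·9 = 72
  3*Y**3 ↦ 3·1·729·1 = 2187
  3*Y**2*Z ↦ 3·1·81·3 = 729
  2*Y*Z**2 ↦ 2·1·9·9 = 162
  -Z**3 ↦ -1·1·1·27 = -27
Sum: F(4, 9, 3) = (64) + (-144) + (-144) + (-648) + (-216) + (72) + (2187) + (729) + (162) + (-27) = 2035.
Reducing mod 11: 2035 ≡ 0 (mod 11).
Since F(a, b, c) ≡ 0 (mod 11), P lies on the curve.


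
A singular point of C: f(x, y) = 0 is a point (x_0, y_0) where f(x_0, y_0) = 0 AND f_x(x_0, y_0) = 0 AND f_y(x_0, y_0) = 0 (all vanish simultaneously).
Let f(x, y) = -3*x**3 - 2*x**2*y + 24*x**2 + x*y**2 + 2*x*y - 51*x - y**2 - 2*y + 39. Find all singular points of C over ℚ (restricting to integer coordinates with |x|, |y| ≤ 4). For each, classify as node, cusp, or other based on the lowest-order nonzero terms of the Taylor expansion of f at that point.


Singular points: {(2, 3)}; classification: cusp.

Compute partial derivatives:
  f_x = -9*x**2 - 4*x*y + 48*x + y**2 + 2*y - 51.
  f_y = -2*x**2 + 2*x*y + 2*x - 2*y - 2.
Scan x_0 ∈ {−4, ..., 4}. For each x_0, f_y(x_0, y) is a polynomial in y; find its integer roots y ∈ {−4, ..., 4}, then test f_x and f at those candidates.
  x = -4: f_y(-4, y) = -10*y - 42; no integer root y with |y| ≤ 4.
  x = -3: f_y(-3, y) = -8*y - 26; no integer root y with |y| ≤ 4.
  x = -2: f_y(-2, y) = -6*y - 14; no integer root y with |y| ≤ 4.
  x = -1: f_y(-1, y) = -4*y - 6; no integer root y with |y| ≤ 4.
  x = 0: f_y(0, y) = -2*y - 2; vanishes at y ∈ {-1}. (0, -1): f_x = -52 ≠ 0.
  x = 1: f_y(1, y) = -2; no integer root y with |y| ≤ 4.
  x = 2: f_y(2, y) = 2*y - 6; vanishes at y ∈ {3}. (2, 3): f_x = 0, f = 0 — SINGULAR.
  x = 3: f_y(3, y) = 4*y - 14; no integer root y with |y| ≤ 4.
  x = 4: f_y(4, y) = 6*y - 26; no integer root y with |y| ≤ 4.
Only singular point on the grid: (2, 3).
Classify: substitute x = 2 + u, y = 3 + v and expand: f = -3*u**3 - 2*u**2*v + u*v**2 + v**2.
No constant or linear terms (consistent with a singular point). Quadratic part: v**2. Cubic part: -3*u**3 - 2*u**2*v + u*v**2.
The quadratic part v**2 is a perfect square, so there is a single (double) tangent line v = 0, i.e. y = 3. Restricting the cubic part to that line (v = 0) leaves -3*u**3 ≠ 0, so f is not divisible by v and the branch is v² ≈ 3*u**3 to lowest order — this is a cusp.
Classification: cusp.


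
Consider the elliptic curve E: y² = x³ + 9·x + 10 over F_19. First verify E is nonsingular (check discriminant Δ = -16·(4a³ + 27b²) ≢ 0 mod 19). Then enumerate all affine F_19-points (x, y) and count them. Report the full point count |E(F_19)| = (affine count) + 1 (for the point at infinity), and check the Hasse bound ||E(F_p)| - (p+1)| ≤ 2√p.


Affine points = {(1, 1), (1, 18), (2, 6), (2, 13), (3, 8), (3, 11), (5, 3), (5, 16), (7, 6), (7, 13), (8, 9), (8, 10), (10, 6), (10, 13), (13, 5), (13, 14), (14, 7), (14, 12), (15, 9), (15, 10), (18, 0)}; affine count = 21; |E(F_19)| = 22.

Discriminant check: Δ ∝ 4a³ + 27b² = 4·9³ + 27·10² = 4·729 + 27·100 ≡ 11 (mod 19). Nonzero ⇒ E is nonsingular.
For each x ∈ F_19, compute rhs = x³ + 9·x + 10 mod 19, then count y ∈ F_19 with y² ≡ rhs.
  x = 0: rhs = 10, matching y values: none (0 points).
  x = 1: rhs = 1, matching y values: 1, 18 (2 points).
  x = 2: rhs = 17, matching y values: 6, 13 (2 points).
  x = 3: rhs = 7, matching y values: 8, 11 (2 points).
  x = 4: rhs = 15, matching y values: none (0 points).
  x = 5: rhs = 9, matching y values: 3, 16 (2 points).
  x = 6: rhs = 14, matching y values: none (0 points).
  x = 7: rhs = 17, matching y values: 6, 13 (2 points).
  x = 8: rhs = 5, matching y values: 9, 10 (2 points).
  x = 9: rhs = 3, matching y values: none (0 points).
  x = 10: rhs = 17, matching y values: 6, 13 (2 points).
  x = 11: rhs = 15, matching y values: none (0 points).
  x = 12: rhs = 3, matching y values: none (0 points).
  x = 13: rhs = 6, matching y values: 5, 14 (2 points).
  x = 14: rhs = 11, matching y values: 7, 12 (2 points).
  x = 15: rhs = 5, matching y values: 9, 10 (2 points).
  x = 16: rhs = 13, matching y values: none (0 points).
  x = 17: rhs = 3, matching y values: none (0 points).
  x = 18: rhs = 0, matching y values: 0 (1 points).
Total affine count: 21.
Full point count |E(F_19)| = 21 + 1 = 22.
Hasse bound: |22 − (19+1)| = |2| = 2 ≤ 2√19 ≈ 8.7178 ✓.


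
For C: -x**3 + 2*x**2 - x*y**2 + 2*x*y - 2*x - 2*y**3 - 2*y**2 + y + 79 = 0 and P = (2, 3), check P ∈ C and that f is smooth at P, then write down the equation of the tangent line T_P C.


Tangent line at P: -9*x - 73*y + 237 = 0.

Step 1: f(2, 3) = 0, so P lies on C.
Step 2: partial derivatives
  f_x(x, y) = -3*x**2 + 4*x - y**2 + 2*y - 2, f_y(x, y) = -2*x*y + 2*x - 6*y**2 - 4*y + 1.
  f_x(P) = -9, f_y(P) = -73 (gradient nonzero, so P is smooth).
Step 3: tangent line at P: -9·(x − 2) + -73·(y − 3) = 0.
Expanding: -9*x - 73*y + 237 = 0.


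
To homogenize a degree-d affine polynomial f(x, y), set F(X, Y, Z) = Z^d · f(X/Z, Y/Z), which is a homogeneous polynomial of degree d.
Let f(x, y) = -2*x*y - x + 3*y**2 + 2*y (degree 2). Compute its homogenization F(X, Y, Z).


F(X, Y, Z) = -2*X*Y - X*Z + 3*Y**2 + 2*Y*Z

deg(f) = 2.
Substitute x = X/Z, y = Y/Z into f, then multiply by Z^2.
  monomial -2·x^1·y^1 ↦ -2·X^1·Y^1·Z^0.
  monomial -1·x^1·y^0 ↦ -1·X^1·Y^0·Z^1.
  monomial 3·x^0·y^2 ↦ 3·X^0·Y^2·Z^0.
  monomial 2·x^0·y^1 ↦ 2·X^0·Y^1·Z^1.
Collecting: F(X, Y, Z) = -2*X*Y - X*Z + 3*Y**2 + 2*Y*Z.


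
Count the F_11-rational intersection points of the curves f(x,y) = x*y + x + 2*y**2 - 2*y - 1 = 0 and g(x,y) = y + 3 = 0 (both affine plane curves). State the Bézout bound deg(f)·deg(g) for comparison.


Common zeros: {(6, 8)}; count = 1; Bézout bound = 2.

deg(f) = 2, deg(g) = 1, so Bézout bound = 2.
Scan x ∈ F_11. For each x, list the y ∈ F_11 with f(x, y) ≡ 0 and those with g(x, y) ≡ 0 (mod 11); the common zeros in that column are the intersection.
  x = 0: f ≡ 0 at y ∈ {3, 9}; g ≡ 0 at y ∈ {8}; common: ∅.
  x = 1: f ≡ 0 at y ∈ {0, 6}; g ≡ 0 at y ∈ {8}; common: ∅.
  x = 2: f ≡ 0 at y ∈ {4, 7}; g ≡ 0 at y ∈ {8}; common: ∅.
  x = 3: f ≡ 0 at y ∈ ∅; g ≡ 0 at y ∈ {8}; common: ∅.
  x = 4: f ≡ 0 at y ∈ ∅; g ≡ 0 at y ∈ {8}; common: ∅.
  x = 5: f ≡ 0 at y ∈ ∅; g ≡ 0 at y ∈ {8}; common: ∅.
  x = 6: f ≡ 0 at y ∈ {1, 8}; g ≡ 0 at y ∈ {8}; common: {8}.
  x = 7: f ≡ 0 at y ∈ ∅; g ≡ 0 at y ∈ {8}; common: ∅.
  x = 8: f ≡ 0 at y ∈ ∅; g ≡ 0 at y ∈ {8}; common: ∅.
  x = 9: f ≡ 0 at y ∈ ∅; g ≡ 0 at y ∈ {8}; common: ∅.
  x = 10: f ≡ 0 at y ∈ {2, 5}; g ≡ 0 at y ∈ {8}; common: ∅.
Collecting: common zeros = {(6, 8)}, so the count is 1.
Comparison with the Bézout bound: 1 ≤ 2 = deg(f)·deg(g), as expected for curves with no common component (the affine F_11-count falls short of the bound because intersections may lie at infinity, over extension fields, or carry multiplicity).


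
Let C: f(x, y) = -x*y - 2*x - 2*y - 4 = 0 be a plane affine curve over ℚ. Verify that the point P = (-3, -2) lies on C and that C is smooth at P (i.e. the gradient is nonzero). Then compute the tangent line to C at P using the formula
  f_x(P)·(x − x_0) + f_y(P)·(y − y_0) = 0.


Tangent line at P: y + 2 = 0.

Step 1: f(-3, -2) = 0, so P lies on C.
Step 2: partial derivatives
  f_x(x, y) = -y - 2, f_y(x, y) = -x - 2.
  f_x(P) = 0, f_y(P) = 1 (gradient nonzero, so P is smooth).
Step 3: tangent line at P: 0·(x − -3) + 1·(y − -2) = 0.
Expanding: y + 2 = 0.


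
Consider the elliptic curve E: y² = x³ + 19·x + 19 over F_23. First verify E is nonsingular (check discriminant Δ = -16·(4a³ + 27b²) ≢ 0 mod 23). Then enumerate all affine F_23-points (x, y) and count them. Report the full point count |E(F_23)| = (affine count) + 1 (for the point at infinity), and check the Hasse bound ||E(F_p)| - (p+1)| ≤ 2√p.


Affine points = {(1, 4), (1, 19), (5, 3), (5, 20), (6, 2), (6, 21), (7, 9), (7, 14), (8, 4), (8, 19), (10, 6), (10, 17), (11, 8), (11, 15), (13, 5), (13, 18), (14, 4), (14, 19), (16, 7), (16, 16), (18, 11), (18, 12), (20, 2), (20, 21)}; affine count = 24; |E(F_23)| = 25.

Discriminant check: Δ ∝ 4a³ + 27b² = 4·19³ + 27·19² = 4·6859 + 27·361 ≡ 15 (mod 23). Nonzero ⇒ E is nonsingular.
For each x ∈ F_23, compute rhs = x³ + 19·x + 19 mod 23, then count y ∈ F_23 with y² ≡ rhs.
  x = 0: rhs = 19, matching y values: none (0 points).
  x = 1: rhs = 16, matching y values: 4, 19 (2 points).
  x = 2: rhs = 19, matching y values: none (0 points).
  x = 3: rhs = 11, matching y values: none (0 points).
  x = 4: rhs = 21, matching y values: none (0 points).
  x = 5: rhs = 9, matching y values: 3, 20 (2 points).
  x = 6: rhs = 4, matching y values: 2, 21 (2 points).
  x = 7: rhs = 12, matching y values: 9, 14 (2 points).
  x = 8: rhs = 16, matching y values: 4, 19 (2 points).
  x = 9: rhs = 22, matching y values: none (0 points).
  x = 10: rhs = 13, matching y values: 6, 17 (2 points).
  x = 11: rhs = 18, matching y values: 8, 15 (2 points).
  x = 12: rhs = 20, matching y values: none (0 points).
  x = 13: rhs = 2, matching y values: 5, 18 (2 points).
  x = 14: rhs = 16, matching y values: 4, 19 (2 points).
  x = 15: rhs = 22, matching y values: none (0 points).
  x = 16: rhs = 3, matching y values: 7, 16 (2 points).
  x = 17: rhs = 11, matching y values: none (0 points).
  x = 18: rhs = 6, matching y values: 11, 12 (2 points).
  x = 19: rhs = 17, matching y values: none (0 points).
  x = 20: rhs = 4, matching y values: 2, 21 (2 points).
  x = 21: rhs = 19, matching y values: none (0 points).
  x = 22: rhs = 22, matching y values: none (0 points).
Total affine count: 24.
Full point count |E(F_23)| = 24 + 1 = 25.
Hasse bound: |25 − (23+1)| = |1| = 1 ≤ 2√23 ≈ 9.5917 ✓.


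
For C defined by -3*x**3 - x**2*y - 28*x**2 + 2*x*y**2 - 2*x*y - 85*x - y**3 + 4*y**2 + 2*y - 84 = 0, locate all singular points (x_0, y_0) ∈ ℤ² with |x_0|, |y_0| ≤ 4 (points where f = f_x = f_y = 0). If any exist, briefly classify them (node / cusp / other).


Singular points: {(-3, -1)}; classification: cusp.

Compute partial derivatives:
  f_x = -9*x**2 - 2*x*y - 56*x + 2*y**2 - 2*y - 85.
  f_y = -x**2 + 4*x*y - 2*x - 3*y**2 + 8*y + 2.
Scan x_0 ∈ {−4, ..., 4}. For each x_0, f_y(x_0, y) is a polynomial in y; find its integer roots y ∈ {−4, ..., 4}, then test f_x and f at those candidates.
  x = -4: f_y(-4, y) = -3*y**2 - 8*y - 6; no integer root y with |y| ≤ 4.
  x = -3: f_y(-3, y) = -3*y**2 - 4*y - 1; vanishes at y ∈ {-1}. (-3, -1): f_x = 0, f = 0 — SINGULAR.
  x = -2: f_y(-2, y) = 2 - 3*y**2; no integer root y with |y| ≤ 4.
  x = -1: f_y(-1, y) = -3*y**2 + 4*y + 3; no integer root y with |y| ≤ 4.
  x = 0: f_y(0, y) = -3*y**2 + 8*y + 2; no integer root y with |y| ≤ 4.
  x = 1: f_y(1, y) = -3*y**2 + 12*y - 1; no integer root y with |y| ≤ 4.
  x = 2: f_y(2, y) = -3*y**2 + 16*y - 6; no integer root y with |y| ≤ 4.
  x = 3: f_y(3, y) = -3*y**2 + 20*y - 13; no integer root y with |y| ≤ 4.
  x = 4: f_y(4, y) = -3*y**2 + 24*y - 22; no integer root y with |y| ≤ 4.
Only singular point on the grid: (-3, -1).
Classify: substitute x = -3 + u, y = -1 + v and expand: f = -3*u**3 - u**2*v + 2*u*v**2 - v**3 + v**2.
No constant or linear terms (consistent with a singular point). Quadratic part: v**2. Cubic part: -3*u**3 - u**2*v + 2*u*v**2 - v**3.
The quadratic part v**2 is a perfect square, so there is a single (double) tangent line v = 0, i.e. y = -1. Restricting the cubic part to that line (v = 0) leaves -3*u**3 ≠ 0, so f is not divisible by v and the branch is v² ≈ 3*u**3 to lowest order — this is a cusp.
Classification: cusp.


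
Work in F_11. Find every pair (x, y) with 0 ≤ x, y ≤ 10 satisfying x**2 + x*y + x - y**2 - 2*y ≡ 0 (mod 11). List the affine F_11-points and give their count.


Affine F_11-points: {(0, 0), (0, 9), (1, 1), (1, 9), (3, 4), (3, 8), (8, 1), (8, 5), (10, 0), (10, 8)}; count = 10.

For each of the 121 pairs (x, y) ∈ F_11², evaluate f(x, y) mod 11. Record the zeros.
  x = 0: [0↦0, 1↦8, 2↦3, 3↦7, 4↦9, 5↦9, 6↦7, 7↦3, 8↦8, 9↦0, 10↦1]  zeros at y ∈ {0, 9}
  x = 1: [0↦2, 1↦0, 2↦7, 3↦1, 4↦4, 5↦5, 6↦4, 7↦1, 8↦7, 9↦0, 10↦2]  zeros at y ∈ {1, 9}
  x = 2: [0↦6, 1↦5, 2↦2, 3↦8, 4↦1, 5↦3, 6↦3, 7↦1, 8↦8, 9↦2, 10↦5]  zeros at y ∈ ∅
  x = 3: [0↦1, 1↦1, 2↦10, 3↦6, 4↦0, 5↦3, 6↦4, 7↦3, 8↦0, 9↦6, 10↦10]  zeros at y ∈ {4, 8}
  x = 4: [0↦9, 1↦10, 2↦9, 3↦6, 4↦1, 5↦5, 6↦7, 7↦7, 8↦5, 9↦1, 10↦6]  zeros at y ∈ ∅
  x = 5: [0↦8, 1↦10, 2↦10, 3↦8, 4↦4, 5↦9, 6↦1, 7↦2, 8↦1, 9↦9, 10↦4]  zeros at y ∈ ∅
  x = 6: [0↦9, 1↦1, 2↦2, 3↦1, 4↦9, 5↦4, 6↦8, 7↦10, 8↦10, 9↦8, 10↦4]  zeros at y ∈ ∅
  x = 7: [0↦1, 1↦5, 2↦7, 3↦7, 4↦5, 5↦1, 6↦6, 7↦9, 8↦10, 9↦9, 10↦6]  zeros at y ∈ ∅
  x = 8: [0↦6, 1↦0, 2↦3, 3↦4, 4↦3, 5↦0, 6↦6, 7↦10, 8↦1, 9↦1, 10↦10]  zeros at y ∈ {1, 5}
  x = 9: [0↦2, 1↦8, 2↦1, 3↦3, 4↦3, 5↦1, 6↦8, 7↦2, 8↦5, 9↦6, 10↦5]  zeros at y ∈ ∅
  x = 10: [0↦0, 1↦7, 2↦1, 3↦4, 4↦5, 5↦4, 6↦1, 7↦7, 8↦0, 9↦2, 10↦2]  zeros at y ∈ {0, 8}
Collecting zeros: affine points = {(0, 0), (0, 9), (1, 1), (1, 9), (3, 4), (3, 8), (8, 1), (8, 5), (10, 0), (10, 8)}.
Total count |C(F_11)_aff| = 10.


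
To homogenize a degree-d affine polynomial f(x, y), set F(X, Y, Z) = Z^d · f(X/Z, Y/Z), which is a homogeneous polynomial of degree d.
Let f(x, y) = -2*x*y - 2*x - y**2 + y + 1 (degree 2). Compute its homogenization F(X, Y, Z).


F(X, Y, Z) = -2*X*Y - 2*X*Z - Y**2 + Y*Z + Z**2

deg(f) = 2.
Substitute x = X/Z, y = Y/Z into f, then multiply by Z^2.
  monomial -2·x^1·y^1 ↦ -2·X^1·Y^1·Z^0.
  monomial -2·x^1·y^0 ↦ -2·X^1·Y^0·Z^1.
  monomial -1·x^0·y^2 ↦ -1·X^0·Y^2·Z^0.
  monomial 1·x^0·y^1 ↦ 1·X^0·Y^1·Z^1.
  monomial 1·x^0·y^0 ↦ 1·X^0·Y^0·Z^2.
Collecting: F(X, Y, Z) = -2*X*Y - 2*X*Z - Y**2 + Y*Z + Z**2.


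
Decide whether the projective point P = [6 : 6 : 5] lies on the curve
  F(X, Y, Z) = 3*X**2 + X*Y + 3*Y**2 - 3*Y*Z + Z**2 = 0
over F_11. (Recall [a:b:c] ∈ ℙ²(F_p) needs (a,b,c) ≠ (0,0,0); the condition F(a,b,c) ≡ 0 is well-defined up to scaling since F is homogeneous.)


F(6,6,5) ≡ 0 (mod 11); P is on the curve.

Evaluate F(6, 6, 5) term-by-term (mod 11).
  3*X**2 ↦ 3·36·1·1 = 108
  X*Y ↦ 1·6·6·1 = 36
  3*Y**2 ↦ 3·1·36·1 = 108
  -3*Y*Z ↦ -3·1·6·5 = -90
  Z**2 ↦ 1·1·1·25 = 25
Sum: F(6, 6, 5) = (108) + (36) + (108) + (-90) + (25) = 187.
Reducing mod 11: 187 ≡ 0 (mod 11).
Since F(a, b, c) ≡ 0 (mod 11), P lies on the curve.
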